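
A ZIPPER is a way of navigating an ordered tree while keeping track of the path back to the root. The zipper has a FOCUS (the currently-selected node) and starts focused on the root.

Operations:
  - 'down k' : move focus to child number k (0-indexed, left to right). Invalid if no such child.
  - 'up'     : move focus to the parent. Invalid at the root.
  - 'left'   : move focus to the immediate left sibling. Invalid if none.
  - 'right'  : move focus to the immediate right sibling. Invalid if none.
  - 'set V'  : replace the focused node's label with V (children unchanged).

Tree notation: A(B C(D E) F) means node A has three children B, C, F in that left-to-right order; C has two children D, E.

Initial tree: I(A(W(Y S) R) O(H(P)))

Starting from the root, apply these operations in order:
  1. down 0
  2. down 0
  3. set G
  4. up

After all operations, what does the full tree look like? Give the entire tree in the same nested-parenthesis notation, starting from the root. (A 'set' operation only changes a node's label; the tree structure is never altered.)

Step 1 (down 0): focus=A path=0 depth=1 children=['W', 'R'] left=[] right=['O'] parent=I
Step 2 (down 0): focus=W path=0/0 depth=2 children=['Y', 'S'] left=[] right=['R'] parent=A
Step 3 (set G): focus=G path=0/0 depth=2 children=['Y', 'S'] left=[] right=['R'] parent=A
Step 4 (up): focus=A path=0 depth=1 children=['G', 'R'] left=[] right=['O'] parent=I

Answer: I(A(G(Y S) R) O(H(P)))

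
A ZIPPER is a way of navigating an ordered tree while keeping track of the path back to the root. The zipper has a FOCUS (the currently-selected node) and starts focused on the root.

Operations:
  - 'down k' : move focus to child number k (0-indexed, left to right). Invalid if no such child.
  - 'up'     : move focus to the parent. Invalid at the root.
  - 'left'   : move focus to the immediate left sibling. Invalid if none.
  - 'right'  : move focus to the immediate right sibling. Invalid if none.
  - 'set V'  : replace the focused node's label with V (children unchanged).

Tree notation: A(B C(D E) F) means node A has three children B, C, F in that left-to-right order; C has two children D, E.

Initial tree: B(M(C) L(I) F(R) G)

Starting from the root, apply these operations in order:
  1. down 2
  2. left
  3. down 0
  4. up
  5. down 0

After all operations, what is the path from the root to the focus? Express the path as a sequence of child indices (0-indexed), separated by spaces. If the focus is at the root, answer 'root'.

Step 1 (down 2): focus=F path=2 depth=1 children=['R'] left=['M', 'L'] right=['G'] parent=B
Step 2 (left): focus=L path=1 depth=1 children=['I'] left=['M'] right=['F', 'G'] parent=B
Step 3 (down 0): focus=I path=1/0 depth=2 children=[] left=[] right=[] parent=L
Step 4 (up): focus=L path=1 depth=1 children=['I'] left=['M'] right=['F', 'G'] parent=B
Step 5 (down 0): focus=I path=1/0 depth=2 children=[] left=[] right=[] parent=L

Answer: 1 0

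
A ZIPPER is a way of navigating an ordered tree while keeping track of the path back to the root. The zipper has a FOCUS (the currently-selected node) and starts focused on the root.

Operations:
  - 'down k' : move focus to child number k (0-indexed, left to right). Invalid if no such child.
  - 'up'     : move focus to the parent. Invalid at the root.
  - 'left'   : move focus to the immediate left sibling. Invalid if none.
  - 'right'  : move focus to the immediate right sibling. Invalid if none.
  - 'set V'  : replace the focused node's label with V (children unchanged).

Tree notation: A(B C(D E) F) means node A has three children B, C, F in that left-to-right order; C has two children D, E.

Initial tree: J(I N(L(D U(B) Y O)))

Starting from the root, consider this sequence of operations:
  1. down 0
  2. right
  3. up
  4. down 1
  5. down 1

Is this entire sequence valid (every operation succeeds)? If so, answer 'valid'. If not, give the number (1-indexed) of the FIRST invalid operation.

Answer: 5

Derivation:
Step 1 (down 0): focus=I path=0 depth=1 children=[] left=[] right=['N'] parent=J
Step 2 (right): focus=N path=1 depth=1 children=['L'] left=['I'] right=[] parent=J
Step 3 (up): focus=J path=root depth=0 children=['I', 'N'] (at root)
Step 4 (down 1): focus=N path=1 depth=1 children=['L'] left=['I'] right=[] parent=J
Step 5 (down 1): INVALID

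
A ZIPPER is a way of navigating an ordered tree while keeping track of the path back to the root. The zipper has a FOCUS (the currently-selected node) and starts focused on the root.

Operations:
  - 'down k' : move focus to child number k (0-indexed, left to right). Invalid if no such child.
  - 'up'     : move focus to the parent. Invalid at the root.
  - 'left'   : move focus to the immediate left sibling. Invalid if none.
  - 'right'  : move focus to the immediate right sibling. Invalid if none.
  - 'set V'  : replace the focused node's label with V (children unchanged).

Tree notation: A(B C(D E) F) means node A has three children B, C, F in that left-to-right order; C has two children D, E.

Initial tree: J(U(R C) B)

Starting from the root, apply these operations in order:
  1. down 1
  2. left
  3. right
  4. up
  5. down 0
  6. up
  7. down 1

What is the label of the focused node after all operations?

Answer: B

Derivation:
Step 1 (down 1): focus=B path=1 depth=1 children=[] left=['U'] right=[] parent=J
Step 2 (left): focus=U path=0 depth=1 children=['R', 'C'] left=[] right=['B'] parent=J
Step 3 (right): focus=B path=1 depth=1 children=[] left=['U'] right=[] parent=J
Step 4 (up): focus=J path=root depth=0 children=['U', 'B'] (at root)
Step 5 (down 0): focus=U path=0 depth=1 children=['R', 'C'] left=[] right=['B'] parent=J
Step 6 (up): focus=J path=root depth=0 children=['U', 'B'] (at root)
Step 7 (down 1): focus=B path=1 depth=1 children=[] left=['U'] right=[] parent=J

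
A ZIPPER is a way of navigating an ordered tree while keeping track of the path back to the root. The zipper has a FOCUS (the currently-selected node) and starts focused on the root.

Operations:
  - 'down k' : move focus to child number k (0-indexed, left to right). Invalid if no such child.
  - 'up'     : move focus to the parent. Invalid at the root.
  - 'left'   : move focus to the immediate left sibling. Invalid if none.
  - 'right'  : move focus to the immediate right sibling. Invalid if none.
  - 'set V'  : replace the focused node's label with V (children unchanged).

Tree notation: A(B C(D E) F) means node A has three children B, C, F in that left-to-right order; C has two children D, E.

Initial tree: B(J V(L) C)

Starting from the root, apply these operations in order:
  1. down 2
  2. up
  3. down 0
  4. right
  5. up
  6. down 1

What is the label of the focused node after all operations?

Answer: V

Derivation:
Step 1 (down 2): focus=C path=2 depth=1 children=[] left=['J', 'V'] right=[] parent=B
Step 2 (up): focus=B path=root depth=0 children=['J', 'V', 'C'] (at root)
Step 3 (down 0): focus=J path=0 depth=1 children=[] left=[] right=['V', 'C'] parent=B
Step 4 (right): focus=V path=1 depth=1 children=['L'] left=['J'] right=['C'] parent=B
Step 5 (up): focus=B path=root depth=0 children=['J', 'V', 'C'] (at root)
Step 6 (down 1): focus=V path=1 depth=1 children=['L'] left=['J'] right=['C'] parent=B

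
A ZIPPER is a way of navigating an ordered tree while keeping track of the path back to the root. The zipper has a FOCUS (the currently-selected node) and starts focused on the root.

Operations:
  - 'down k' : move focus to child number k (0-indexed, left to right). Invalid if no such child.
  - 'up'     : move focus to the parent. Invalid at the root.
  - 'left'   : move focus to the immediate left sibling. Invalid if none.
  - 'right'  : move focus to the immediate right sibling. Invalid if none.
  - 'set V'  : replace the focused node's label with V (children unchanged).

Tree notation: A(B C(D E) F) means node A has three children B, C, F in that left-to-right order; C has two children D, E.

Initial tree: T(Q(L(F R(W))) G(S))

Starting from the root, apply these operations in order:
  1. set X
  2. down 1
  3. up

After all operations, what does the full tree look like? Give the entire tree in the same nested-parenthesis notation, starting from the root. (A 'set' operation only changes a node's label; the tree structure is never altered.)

Answer: X(Q(L(F R(W))) G(S))

Derivation:
Step 1 (set X): focus=X path=root depth=0 children=['Q', 'G'] (at root)
Step 2 (down 1): focus=G path=1 depth=1 children=['S'] left=['Q'] right=[] parent=X
Step 3 (up): focus=X path=root depth=0 children=['Q', 'G'] (at root)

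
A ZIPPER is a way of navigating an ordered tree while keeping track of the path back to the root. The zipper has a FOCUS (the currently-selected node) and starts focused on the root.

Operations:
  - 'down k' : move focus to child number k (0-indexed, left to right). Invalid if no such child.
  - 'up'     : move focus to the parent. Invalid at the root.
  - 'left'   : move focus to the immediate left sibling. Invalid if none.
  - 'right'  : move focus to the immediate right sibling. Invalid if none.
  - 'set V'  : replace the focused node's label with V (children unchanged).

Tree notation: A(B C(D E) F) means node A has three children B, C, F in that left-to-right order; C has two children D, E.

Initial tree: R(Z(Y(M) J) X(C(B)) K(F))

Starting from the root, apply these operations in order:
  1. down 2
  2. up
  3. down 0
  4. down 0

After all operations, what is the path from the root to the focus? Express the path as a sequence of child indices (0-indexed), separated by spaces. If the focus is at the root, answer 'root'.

Answer: 0 0

Derivation:
Step 1 (down 2): focus=K path=2 depth=1 children=['F'] left=['Z', 'X'] right=[] parent=R
Step 2 (up): focus=R path=root depth=0 children=['Z', 'X', 'K'] (at root)
Step 3 (down 0): focus=Z path=0 depth=1 children=['Y', 'J'] left=[] right=['X', 'K'] parent=R
Step 4 (down 0): focus=Y path=0/0 depth=2 children=['M'] left=[] right=['J'] parent=Z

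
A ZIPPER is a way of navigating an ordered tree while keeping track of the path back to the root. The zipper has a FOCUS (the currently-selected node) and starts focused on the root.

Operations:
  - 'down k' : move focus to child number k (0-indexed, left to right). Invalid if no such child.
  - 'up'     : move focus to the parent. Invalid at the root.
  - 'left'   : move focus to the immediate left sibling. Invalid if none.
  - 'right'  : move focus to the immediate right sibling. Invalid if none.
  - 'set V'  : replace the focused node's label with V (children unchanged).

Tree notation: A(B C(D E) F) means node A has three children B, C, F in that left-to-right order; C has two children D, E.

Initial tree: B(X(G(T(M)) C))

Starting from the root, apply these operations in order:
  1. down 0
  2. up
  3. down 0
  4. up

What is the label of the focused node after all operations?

Step 1 (down 0): focus=X path=0 depth=1 children=['G', 'C'] left=[] right=[] parent=B
Step 2 (up): focus=B path=root depth=0 children=['X'] (at root)
Step 3 (down 0): focus=X path=0 depth=1 children=['G', 'C'] left=[] right=[] parent=B
Step 4 (up): focus=B path=root depth=0 children=['X'] (at root)

Answer: B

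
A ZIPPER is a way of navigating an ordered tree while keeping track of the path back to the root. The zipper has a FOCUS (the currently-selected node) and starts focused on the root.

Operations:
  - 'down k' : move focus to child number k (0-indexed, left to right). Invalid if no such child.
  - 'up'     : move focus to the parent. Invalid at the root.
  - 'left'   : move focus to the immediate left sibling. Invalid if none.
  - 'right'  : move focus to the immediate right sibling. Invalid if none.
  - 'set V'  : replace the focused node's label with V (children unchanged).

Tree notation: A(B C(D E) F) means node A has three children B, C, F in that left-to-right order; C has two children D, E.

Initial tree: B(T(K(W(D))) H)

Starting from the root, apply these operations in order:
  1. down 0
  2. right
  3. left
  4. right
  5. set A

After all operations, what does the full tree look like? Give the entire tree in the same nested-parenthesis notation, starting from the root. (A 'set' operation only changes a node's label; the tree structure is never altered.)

Step 1 (down 0): focus=T path=0 depth=1 children=['K'] left=[] right=['H'] parent=B
Step 2 (right): focus=H path=1 depth=1 children=[] left=['T'] right=[] parent=B
Step 3 (left): focus=T path=0 depth=1 children=['K'] left=[] right=['H'] parent=B
Step 4 (right): focus=H path=1 depth=1 children=[] left=['T'] right=[] parent=B
Step 5 (set A): focus=A path=1 depth=1 children=[] left=['T'] right=[] parent=B

Answer: B(T(K(W(D))) A)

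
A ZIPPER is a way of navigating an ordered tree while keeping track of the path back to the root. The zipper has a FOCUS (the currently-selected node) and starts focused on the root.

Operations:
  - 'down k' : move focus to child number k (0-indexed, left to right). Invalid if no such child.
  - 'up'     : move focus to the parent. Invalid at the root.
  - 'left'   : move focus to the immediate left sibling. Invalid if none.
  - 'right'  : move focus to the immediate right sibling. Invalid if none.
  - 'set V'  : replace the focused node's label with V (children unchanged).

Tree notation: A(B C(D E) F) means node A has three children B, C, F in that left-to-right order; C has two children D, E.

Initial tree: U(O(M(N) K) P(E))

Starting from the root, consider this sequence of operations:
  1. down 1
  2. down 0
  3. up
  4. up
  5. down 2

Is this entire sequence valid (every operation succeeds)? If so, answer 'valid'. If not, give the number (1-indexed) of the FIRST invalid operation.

Step 1 (down 1): focus=P path=1 depth=1 children=['E'] left=['O'] right=[] parent=U
Step 2 (down 0): focus=E path=1/0 depth=2 children=[] left=[] right=[] parent=P
Step 3 (up): focus=P path=1 depth=1 children=['E'] left=['O'] right=[] parent=U
Step 4 (up): focus=U path=root depth=0 children=['O', 'P'] (at root)
Step 5 (down 2): INVALID

Answer: 5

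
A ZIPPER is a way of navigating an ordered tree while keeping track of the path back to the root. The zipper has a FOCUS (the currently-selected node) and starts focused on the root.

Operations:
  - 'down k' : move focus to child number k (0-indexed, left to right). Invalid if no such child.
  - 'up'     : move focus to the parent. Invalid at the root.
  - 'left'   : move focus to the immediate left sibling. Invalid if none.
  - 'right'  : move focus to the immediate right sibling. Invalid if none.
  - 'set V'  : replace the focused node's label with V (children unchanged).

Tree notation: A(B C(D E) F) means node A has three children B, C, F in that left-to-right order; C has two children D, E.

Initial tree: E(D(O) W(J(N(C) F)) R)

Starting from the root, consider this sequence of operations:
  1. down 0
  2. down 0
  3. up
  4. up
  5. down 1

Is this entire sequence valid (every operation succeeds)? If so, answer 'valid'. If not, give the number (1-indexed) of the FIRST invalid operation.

Step 1 (down 0): focus=D path=0 depth=1 children=['O'] left=[] right=['W', 'R'] parent=E
Step 2 (down 0): focus=O path=0/0 depth=2 children=[] left=[] right=[] parent=D
Step 3 (up): focus=D path=0 depth=1 children=['O'] left=[] right=['W', 'R'] parent=E
Step 4 (up): focus=E path=root depth=0 children=['D', 'W', 'R'] (at root)
Step 5 (down 1): focus=W path=1 depth=1 children=['J'] left=['D'] right=['R'] parent=E

Answer: valid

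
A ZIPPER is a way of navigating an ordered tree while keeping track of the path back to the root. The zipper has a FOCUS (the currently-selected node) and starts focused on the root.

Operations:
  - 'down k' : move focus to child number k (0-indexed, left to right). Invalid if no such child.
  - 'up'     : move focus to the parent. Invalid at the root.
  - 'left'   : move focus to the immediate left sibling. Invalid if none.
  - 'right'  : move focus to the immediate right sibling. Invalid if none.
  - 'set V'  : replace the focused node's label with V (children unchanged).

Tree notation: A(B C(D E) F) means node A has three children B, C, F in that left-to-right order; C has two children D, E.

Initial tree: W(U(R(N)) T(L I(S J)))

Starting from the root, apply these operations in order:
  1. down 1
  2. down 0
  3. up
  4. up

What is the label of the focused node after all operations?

Answer: W

Derivation:
Step 1 (down 1): focus=T path=1 depth=1 children=['L', 'I'] left=['U'] right=[] parent=W
Step 2 (down 0): focus=L path=1/0 depth=2 children=[] left=[] right=['I'] parent=T
Step 3 (up): focus=T path=1 depth=1 children=['L', 'I'] left=['U'] right=[] parent=W
Step 4 (up): focus=W path=root depth=0 children=['U', 'T'] (at root)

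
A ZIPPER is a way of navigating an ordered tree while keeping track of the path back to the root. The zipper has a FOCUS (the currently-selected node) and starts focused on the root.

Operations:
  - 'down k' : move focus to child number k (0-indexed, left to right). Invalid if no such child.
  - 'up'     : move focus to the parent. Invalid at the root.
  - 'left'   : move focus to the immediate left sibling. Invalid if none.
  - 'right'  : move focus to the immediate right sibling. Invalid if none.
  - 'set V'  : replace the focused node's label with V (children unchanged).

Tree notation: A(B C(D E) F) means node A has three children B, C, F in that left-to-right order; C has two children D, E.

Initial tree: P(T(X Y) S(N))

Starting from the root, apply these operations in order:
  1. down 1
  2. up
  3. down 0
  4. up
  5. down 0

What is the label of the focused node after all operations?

Step 1 (down 1): focus=S path=1 depth=1 children=['N'] left=['T'] right=[] parent=P
Step 2 (up): focus=P path=root depth=0 children=['T', 'S'] (at root)
Step 3 (down 0): focus=T path=0 depth=1 children=['X', 'Y'] left=[] right=['S'] parent=P
Step 4 (up): focus=P path=root depth=0 children=['T', 'S'] (at root)
Step 5 (down 0): focus=T path=0 depth=1 children=['X', 'Y'] left=[] right=['S'] parent=P

Answer: T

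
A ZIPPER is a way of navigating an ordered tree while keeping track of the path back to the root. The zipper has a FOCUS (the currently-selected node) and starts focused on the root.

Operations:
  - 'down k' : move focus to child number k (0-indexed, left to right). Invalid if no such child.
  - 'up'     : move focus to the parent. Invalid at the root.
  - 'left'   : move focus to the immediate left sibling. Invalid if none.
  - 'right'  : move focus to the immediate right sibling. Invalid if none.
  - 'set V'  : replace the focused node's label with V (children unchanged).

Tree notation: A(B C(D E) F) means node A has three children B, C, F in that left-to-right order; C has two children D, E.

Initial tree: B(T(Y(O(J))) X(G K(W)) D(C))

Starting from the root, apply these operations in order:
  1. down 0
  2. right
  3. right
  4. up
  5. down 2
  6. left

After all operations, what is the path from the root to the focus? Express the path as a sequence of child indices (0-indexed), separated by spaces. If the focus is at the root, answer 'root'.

Step 1 (down 0): focus=T path=0 depth=1 children=['Y'] left=[] right=['X', 'D'] parent=B
Step 2 (right): focus=X path=1 depth=1 children=['G', 'K'] left=['T'] right=['D'] parent=B
Step 3 (right): focus=D path=2 depth=1 children=['C'] left=['T', 'X'] right=[] parent=B
Step 4 (up): focus=B path=root depth=0 children=['T', 'X', 'D'] (at root)
Step 5 (down 2): focus=D path=2 depth=1 children=['C'] left=['T', 'X'] right=[] parent=B
Step 6 (left): focus=X path=1 depth=1 children=['G', 'K'] left=['T'] right=['D'] parent=B

Answer: 1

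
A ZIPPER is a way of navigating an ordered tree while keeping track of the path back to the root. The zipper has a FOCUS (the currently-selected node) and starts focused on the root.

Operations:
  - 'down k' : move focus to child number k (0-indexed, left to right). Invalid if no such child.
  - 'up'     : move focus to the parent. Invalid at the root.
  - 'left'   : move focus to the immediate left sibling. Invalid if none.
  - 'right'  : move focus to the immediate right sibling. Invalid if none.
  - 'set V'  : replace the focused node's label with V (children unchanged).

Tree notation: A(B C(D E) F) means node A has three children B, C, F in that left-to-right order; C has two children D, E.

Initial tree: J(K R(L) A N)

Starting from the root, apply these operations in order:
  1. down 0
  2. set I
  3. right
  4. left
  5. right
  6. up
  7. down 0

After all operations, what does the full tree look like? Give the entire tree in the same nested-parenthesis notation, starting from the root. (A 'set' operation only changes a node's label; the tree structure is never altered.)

Answer: J(I R(L) A N)

Derivation:
Step 1 (down 0): focus=K path=0 depth=1 children=[] left=[] right=['R', 'A', 'N'] parent=J
Step 2 (set I): focus=I path=0 depth=1 children=[] left=[] right=['R', 'A', 'N'] parent=J
Step 3 (right): focus=R path=1 depth=1 children=['L'] left=['I'] right=['A', 'N'] parent=J
Step 4 (left): focus=I path=0 depth=1 children=[] left=[] right=['R', 'A', 'N'] parent=J
Step 5 (right): focus=R path=1 depth=1 children=['L'] left=['I'] right=['A', 'N'] parent=J
Step 6 (up): focus=J path=root depth=0 children=['I', 'R', 'A', 'N'] (at root)
Step 7 (down 0): focus=I path=0 depth=1 children=[] left=[] right=['R', 'A', 'N'] parent=J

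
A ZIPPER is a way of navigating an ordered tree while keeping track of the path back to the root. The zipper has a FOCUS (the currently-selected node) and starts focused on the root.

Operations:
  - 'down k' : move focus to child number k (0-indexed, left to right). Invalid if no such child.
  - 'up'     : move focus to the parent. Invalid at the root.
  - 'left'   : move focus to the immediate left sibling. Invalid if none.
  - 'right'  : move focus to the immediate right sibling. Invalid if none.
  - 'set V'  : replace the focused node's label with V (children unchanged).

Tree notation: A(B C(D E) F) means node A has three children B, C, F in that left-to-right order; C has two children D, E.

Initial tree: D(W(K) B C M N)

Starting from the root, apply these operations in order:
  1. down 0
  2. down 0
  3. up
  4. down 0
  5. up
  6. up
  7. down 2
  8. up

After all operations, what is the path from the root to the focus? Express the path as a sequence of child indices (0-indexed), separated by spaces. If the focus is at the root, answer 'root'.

Step 1 (down 0): focus=W path=0 depth=1 children=['K'] left=[] right=['B', 'C', 'M', 'N'] parent=D
Step 2 (down 0): focus=K path=0/0 depth=2 children=[] left=[] right=[] parent=W
Step 3 (up): focus=W path=0 depth=1 children=['K'] left=[] right=['B', 'C', 'M', 'N'] parent=D
Step 4 (down 0): focus=K path=0/0 depth=2 children=[] left=[] right=[] parent=W
Step 5 (up): focus=W path=0 depth=1 children=['K'] left=[] right=['B', 'C', 'M', 'N'] parent=D
Step 6 (up): focus=D path=root depth=0 children=['W', 'B', 'C', 'M', 'N'] (at root)
Step 7 (down 2): focus=C path=2 depth=1 children=[] left=['W', 'B'] right=['M', 'N'] parent=D
Step 8 (up): focus=D path=root depth=0 children=['W', 'B', 'C', 'M', 'N'] (at root)

Answer: root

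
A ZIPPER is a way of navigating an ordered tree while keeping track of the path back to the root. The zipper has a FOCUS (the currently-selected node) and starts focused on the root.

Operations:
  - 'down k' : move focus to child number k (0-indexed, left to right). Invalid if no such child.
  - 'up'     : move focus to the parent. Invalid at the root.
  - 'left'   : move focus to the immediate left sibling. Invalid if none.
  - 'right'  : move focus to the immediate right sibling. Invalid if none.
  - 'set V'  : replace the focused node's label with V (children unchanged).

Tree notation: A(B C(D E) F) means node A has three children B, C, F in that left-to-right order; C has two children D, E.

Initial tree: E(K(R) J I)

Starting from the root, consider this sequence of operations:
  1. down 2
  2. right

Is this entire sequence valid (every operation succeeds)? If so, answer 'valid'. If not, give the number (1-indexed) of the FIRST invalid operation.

Answer: 2

Derivation:
Step 1 (down 2): focus=I path=2 depth=1 children=[] left=['K', 'J'] right=[] parent=E
Step 2 (right): INVALID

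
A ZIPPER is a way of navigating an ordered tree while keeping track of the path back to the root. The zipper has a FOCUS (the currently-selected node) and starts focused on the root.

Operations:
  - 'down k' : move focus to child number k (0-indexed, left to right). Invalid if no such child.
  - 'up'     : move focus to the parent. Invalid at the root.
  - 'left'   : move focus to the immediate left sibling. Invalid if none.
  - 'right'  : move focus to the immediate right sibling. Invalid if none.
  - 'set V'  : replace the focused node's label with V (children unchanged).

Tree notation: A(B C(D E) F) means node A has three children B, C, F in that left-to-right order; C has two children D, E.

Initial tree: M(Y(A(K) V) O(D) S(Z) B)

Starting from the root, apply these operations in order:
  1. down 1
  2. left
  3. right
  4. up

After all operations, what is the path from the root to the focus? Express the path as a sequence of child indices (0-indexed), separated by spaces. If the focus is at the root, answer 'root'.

Step 1 (down 1): focus=O path=1 depth=1 children=['D'] left=['Y'] right=['S', 'B'] parent=M
Step 2 (left): focus=Y path=0 depth=1 children=['A', 'V'] left=[] right=['O', 'S', 'B'] parent=M
Step 3 (right): focus=O path=1 depth=1 children=['D'] left=['Y'] right=['S', 'B'] parent=M
Step 4 (up): focus=M path=root depth=0 children=['Y', 'O', 'S', 'B'] (at root)

Answer: root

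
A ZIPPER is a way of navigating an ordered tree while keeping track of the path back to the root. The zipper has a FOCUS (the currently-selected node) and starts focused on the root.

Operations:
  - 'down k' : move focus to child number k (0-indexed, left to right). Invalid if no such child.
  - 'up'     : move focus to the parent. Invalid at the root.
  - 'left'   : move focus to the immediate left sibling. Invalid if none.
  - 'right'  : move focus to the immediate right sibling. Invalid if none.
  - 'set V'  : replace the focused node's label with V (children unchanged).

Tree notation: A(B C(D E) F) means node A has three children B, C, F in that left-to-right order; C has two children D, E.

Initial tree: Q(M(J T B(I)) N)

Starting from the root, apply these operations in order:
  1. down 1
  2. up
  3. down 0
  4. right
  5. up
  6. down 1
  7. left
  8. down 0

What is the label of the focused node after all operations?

Step 1 (down 1): focus=N path=1 depth=1 children=[] left=['M'] right=[] parent=Q
Step 2 (up): focus=Q path=root depth=0 children=['M', 'N'] (at root)
Step 3 (down 0): focus=M path=0 depth=1 children=['J', 'T', 'B'] left=[] right=['N'] parent=Q
Step 4 (right): focus=N path=1 depth=1 children=[] left=['M'] right=[] parent=Q
Step 5 (up): focus=Q path=root depth=0 children=['M', 'N'] (at root)
Step 6 (down 1): focus=N path=1 depth=1 children=[] left=['M'] right=[] parent=Q
Step 7 (left): focus=M path=0 depth=1 children=['J', 'T', 'B'] left=[] right=['N'] parent=Q
Step 8 (down 0): focus=J path=0/0 depth=2 children=[] left=[] right=['T', 'B'] parent=M

Answer: J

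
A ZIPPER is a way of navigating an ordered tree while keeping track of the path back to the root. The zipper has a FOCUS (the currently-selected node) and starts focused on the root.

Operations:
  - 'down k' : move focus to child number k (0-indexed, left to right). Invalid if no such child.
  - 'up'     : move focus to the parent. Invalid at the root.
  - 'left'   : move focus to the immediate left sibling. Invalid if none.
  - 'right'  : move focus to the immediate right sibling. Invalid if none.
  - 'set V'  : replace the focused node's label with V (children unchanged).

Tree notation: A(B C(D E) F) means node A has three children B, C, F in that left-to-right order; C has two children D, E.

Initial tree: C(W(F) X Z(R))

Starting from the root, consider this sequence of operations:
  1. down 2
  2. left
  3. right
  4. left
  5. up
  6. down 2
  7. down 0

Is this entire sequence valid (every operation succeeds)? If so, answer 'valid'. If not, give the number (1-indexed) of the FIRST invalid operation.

Step 1 (down 2): focus=Z path=2 depth=1 children=['R'] left=['W', 'X'] right=[] parent=C
Step 2 (left): focus=X path=1 depth=1 children=[] left=['W'] right=['Z'] parent=C
Step 3 (right): focus=Z path=2 depth=1 children=['R'] left=['W', 'X'] right=[] parent=C
Step 4 (left): focus=X path=1 depth=1 children=[] left=['W'] right=['Z'] parent=C
Step 5 (up): focus=C path=root depth=0 children=['W', 'X', 'Z'] (at root)
Step 6 (down 2): focus=Z path=2 depth=1 children=['R'] left=['W', 'X'] right=[] parent=C
Step 7 (down 0): focus=R path=2/0 depth=2 children=[] left=[] right=[] parent=Z

Answer: valid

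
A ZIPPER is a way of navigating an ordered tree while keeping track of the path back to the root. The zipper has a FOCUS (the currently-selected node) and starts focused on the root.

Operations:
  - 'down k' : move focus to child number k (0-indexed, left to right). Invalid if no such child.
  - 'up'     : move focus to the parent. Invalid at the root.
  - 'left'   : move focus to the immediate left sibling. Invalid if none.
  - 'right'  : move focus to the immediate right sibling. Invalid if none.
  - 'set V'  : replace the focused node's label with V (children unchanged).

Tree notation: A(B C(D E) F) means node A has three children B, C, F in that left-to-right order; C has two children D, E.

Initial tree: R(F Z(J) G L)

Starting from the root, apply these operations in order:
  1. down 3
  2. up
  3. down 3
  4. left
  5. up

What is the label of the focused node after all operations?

Answer: R

Derivation:
Step 1 (down 3): focus=L path=3 depth=1 children=[] left=['F', 'Z', 'G'] right=[] parent=R
Step 2 (up): focus=R path=root depth=0 children=['F', 'Z', 'G', 'L'] (at root)
Step 3 (down 3): focus=L path=3 depth=1 children=[] left=['F', 'Z', 'G'] right=[] parent=R
Step 4 (left): focus=G path=2 depth=1 children=[] left=['F', 'Z'] right=['L'] parent=R
Step 5 (up): focus=R path=root depth=0 children=['F', 'Z', 'G', 'L'] (at root)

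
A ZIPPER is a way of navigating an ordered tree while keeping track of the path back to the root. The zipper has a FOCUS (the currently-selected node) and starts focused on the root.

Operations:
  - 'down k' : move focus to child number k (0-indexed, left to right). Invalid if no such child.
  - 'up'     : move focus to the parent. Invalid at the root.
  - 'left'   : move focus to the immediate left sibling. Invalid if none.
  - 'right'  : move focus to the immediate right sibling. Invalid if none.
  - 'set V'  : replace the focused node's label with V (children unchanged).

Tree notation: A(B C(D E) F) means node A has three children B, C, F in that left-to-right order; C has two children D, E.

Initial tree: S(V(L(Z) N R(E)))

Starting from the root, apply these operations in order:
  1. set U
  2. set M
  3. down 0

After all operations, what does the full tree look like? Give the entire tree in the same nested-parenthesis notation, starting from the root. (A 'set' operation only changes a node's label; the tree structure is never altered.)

Step 1 (set U): focus=U path=root depth=0 children=['V'] (at root)
Step 2 (set M): focus=M path=root depth=0 children=['V'] (at root)
Step 3 (down 0): focus=V path=0 depth=1 children=['L', 'N', 'R'] left=[] right=[] parent=M

Answer: M(V(L(Z) N R(E)))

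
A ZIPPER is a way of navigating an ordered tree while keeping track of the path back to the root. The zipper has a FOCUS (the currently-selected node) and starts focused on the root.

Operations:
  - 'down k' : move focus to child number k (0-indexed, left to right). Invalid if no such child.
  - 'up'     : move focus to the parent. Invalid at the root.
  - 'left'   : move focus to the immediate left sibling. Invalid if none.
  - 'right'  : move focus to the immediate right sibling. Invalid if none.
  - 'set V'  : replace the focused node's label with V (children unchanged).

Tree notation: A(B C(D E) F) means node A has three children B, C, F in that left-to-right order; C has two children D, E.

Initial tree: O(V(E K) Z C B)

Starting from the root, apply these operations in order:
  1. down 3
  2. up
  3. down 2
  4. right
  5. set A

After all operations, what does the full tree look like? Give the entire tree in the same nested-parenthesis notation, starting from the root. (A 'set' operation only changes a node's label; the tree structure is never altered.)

Answer: O(V(E K) Z C A)

Derivation:
Step 1 (down 3): focus=B path=3 depth=1 children=[] left=['V', 'Z', 'C'] right=[] parent=O
Step 2 (up): focus=O path=root depth=0 children=['V', 'Z', 'C', 'B'] (at root)
Step 3 (down 2): focus=C path=2 depth=1 children=[] left=['V', 'Z'] right=['B'] parent=O
Step 4 (right): focus=B path=3 depth=1 children=[] left=['V', 'Z', 'C'] right=[] parent=O
Step 5 (set A): focus=A path=3 depth=1 children=[] left=['V', 'Z', 'C'] right=[] parent=O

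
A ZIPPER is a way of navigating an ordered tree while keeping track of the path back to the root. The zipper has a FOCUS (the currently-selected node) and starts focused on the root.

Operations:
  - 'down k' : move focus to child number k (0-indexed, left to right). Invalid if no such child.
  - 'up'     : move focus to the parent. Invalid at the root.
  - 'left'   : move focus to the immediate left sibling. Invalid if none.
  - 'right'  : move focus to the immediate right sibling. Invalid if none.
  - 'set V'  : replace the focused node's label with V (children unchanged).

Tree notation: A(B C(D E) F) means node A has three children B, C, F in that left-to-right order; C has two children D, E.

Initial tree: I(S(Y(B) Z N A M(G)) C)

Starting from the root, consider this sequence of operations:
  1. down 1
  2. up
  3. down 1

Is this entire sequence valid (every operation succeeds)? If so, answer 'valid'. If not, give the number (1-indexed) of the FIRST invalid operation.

Step 1 (down 1): focus=C path=1 depth=1 children=[] left=['S'] right=[] parent=I
Step 2 (up): focus=I path=root depth=0 children=['S', 'C'] (at root)
Step 3 (down 1): focus=C path=1 depth=1 children=[] left=['S'] right=[] parent=I

Answer: valid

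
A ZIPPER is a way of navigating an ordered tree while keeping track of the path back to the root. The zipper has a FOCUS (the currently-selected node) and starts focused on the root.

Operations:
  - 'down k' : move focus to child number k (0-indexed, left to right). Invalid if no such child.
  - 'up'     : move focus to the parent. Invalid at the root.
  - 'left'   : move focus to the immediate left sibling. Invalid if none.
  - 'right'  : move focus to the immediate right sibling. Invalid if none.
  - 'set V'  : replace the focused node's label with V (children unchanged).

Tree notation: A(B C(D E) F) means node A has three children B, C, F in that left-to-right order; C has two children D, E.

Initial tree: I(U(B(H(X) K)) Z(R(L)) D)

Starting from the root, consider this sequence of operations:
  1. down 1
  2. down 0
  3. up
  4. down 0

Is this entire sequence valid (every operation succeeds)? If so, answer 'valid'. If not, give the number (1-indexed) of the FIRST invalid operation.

Step 1 (down 1): focus=Z path=1 depth=1 children=['R'] left=['U'] right=['D'] parent=I
Step 2 (down 0): focus=R path=1/0 depth=2 children=['L'] left=[] right=[] parent=Z
Step 3 (up): focus=Z path=1 depth=1 children=['R'] left=['U'] right=['D'] parent=I
Step 4 (down 0): focus=R path=1/0 depth=2 children=['L'] left=[] right=[] parent=Z

Answer: valid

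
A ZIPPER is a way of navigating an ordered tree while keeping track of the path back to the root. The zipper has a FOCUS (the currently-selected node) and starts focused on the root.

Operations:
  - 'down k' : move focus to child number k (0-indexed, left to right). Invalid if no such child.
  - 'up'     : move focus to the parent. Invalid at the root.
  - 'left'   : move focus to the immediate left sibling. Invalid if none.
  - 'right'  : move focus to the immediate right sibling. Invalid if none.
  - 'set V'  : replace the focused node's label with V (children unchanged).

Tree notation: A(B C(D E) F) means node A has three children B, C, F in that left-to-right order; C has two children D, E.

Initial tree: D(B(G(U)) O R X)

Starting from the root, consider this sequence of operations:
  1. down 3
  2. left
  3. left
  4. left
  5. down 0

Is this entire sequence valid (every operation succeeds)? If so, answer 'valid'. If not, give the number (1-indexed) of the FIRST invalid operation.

Answer: valid

Derivation:
Step 1 (down 3): focus=X path=3 depth=1 children=[] left=['B', 'O', 'R'] right=[] parent=D
Step 2 (left): focus=R path=2 depth=1 children=[] left=['B', 'O'] right=['X'] parent=D
Step 3 (left): focus=O path=1 depth=1 children=[] left=['B'] right=['R', 'X'] parent=D
Step 4 (left): focus=B path=0 depth=1 children=['G'] left=[] right=['O', 'R', 'X'] parent=D
Step 5 (down 0): focus=G path=0/0 depth=2 children=['U'] left=[] right=[] parent=B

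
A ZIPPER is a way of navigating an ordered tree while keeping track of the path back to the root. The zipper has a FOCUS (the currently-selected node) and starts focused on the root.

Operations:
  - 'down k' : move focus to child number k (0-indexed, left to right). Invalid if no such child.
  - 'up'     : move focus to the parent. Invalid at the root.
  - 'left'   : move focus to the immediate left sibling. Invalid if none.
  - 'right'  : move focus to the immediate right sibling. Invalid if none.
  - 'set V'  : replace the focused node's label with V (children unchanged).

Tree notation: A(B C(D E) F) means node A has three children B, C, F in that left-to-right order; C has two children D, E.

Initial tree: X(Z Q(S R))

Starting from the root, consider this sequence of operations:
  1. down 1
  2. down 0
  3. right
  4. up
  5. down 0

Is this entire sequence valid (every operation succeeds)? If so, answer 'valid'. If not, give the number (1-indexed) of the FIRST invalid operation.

Step 1 (down 1): focus=Q path=1 depth=1 children=['S', 'R'] left=['Z'] right=[] parent=X
Step 2 (down 0): focus=S path=1/0 depth=2 children=[] left=[] right=['R'] parent=Q
Step 3 (right): focus=R path=1/1 depth=2 children=[] left=['S'] right=[] parent=Q
Step 4 (up): focus=Q path=1 depth=1 children=['S', 'R'] left=['Z'] right=[] parent=X
Step 5 (down 0): focus=S path=1/0 depth=2 children=[] left=[] right=['R'] parent=Q

Answer: valid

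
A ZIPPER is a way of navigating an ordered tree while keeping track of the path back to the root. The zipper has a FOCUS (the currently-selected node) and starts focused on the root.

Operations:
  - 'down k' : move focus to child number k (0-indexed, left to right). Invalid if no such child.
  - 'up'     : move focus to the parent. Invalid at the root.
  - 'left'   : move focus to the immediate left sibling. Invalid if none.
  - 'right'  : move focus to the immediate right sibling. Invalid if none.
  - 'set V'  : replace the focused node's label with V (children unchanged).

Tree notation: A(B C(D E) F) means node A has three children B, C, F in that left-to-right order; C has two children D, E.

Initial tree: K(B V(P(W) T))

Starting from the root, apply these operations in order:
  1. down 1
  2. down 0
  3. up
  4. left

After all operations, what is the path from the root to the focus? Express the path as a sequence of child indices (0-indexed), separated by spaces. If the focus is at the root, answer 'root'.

Answer: 0

Derivation:
Step 1 (down 1): focus=V path=1 depth=1 children=['P', 'T'] left=['B'] right=[] parent=K
Step 2 (down 0): focus=P path=1/0 depth=2 children=['W'] left=[] right=['T'] parent=V
Step 3 (up): focus=V path=1 depth=1 children=['P', 'T'] left=['B'] right=[] parent=K
Step 4 (left): focus=B path=0 depth=1 children=[] left=[] right=['V'] parent=K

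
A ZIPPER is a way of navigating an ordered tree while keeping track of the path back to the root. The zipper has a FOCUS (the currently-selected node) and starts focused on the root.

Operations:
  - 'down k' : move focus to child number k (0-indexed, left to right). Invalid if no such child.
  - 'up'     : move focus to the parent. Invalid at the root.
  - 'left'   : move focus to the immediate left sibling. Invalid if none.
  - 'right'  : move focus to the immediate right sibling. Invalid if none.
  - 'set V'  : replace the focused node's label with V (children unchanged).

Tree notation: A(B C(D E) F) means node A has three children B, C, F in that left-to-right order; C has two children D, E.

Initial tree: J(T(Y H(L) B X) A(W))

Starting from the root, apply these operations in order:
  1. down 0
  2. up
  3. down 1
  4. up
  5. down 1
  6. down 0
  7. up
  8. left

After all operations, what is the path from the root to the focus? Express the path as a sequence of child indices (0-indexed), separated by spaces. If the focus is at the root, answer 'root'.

Answer: 0

Derivation:
Step 1 (down 0): focus=T path=0 depth=1 children=['Y', 'H', 'B', 'X'] left=[] right=['A'] parent=J
Step 2 (up): focus=J path=root depth=0 children=['T', 'A'] (at root)
Step 3 (down 1): focus=A path=1 depth=1 children=['W'] left=['T'] right=[] parent=J
Step 4 (up): focus=J path=root depth=0 children=['T', 'A'] (at root)
Step 5 (down 1): focus=A path=1 depth=1 children=['W'] left=['T'] right=[] parent=J
Step 6 (down 0): focus=W path=1/0 depth=2 children=[] left=[] right=[] parent=A
Step 7 (up): focus=A path=1 depth=1 children=['W'] left=['T'] right=[] parent=J
Step 8 (left): focus=T path=0 depth=1 children=['Y', 'H', 'B', 'X'] left=[] right=['A'] parent=J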